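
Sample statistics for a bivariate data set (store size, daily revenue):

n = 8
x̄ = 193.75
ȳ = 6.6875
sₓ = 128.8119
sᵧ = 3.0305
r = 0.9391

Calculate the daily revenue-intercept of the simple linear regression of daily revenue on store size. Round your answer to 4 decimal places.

b = r · sᵧ/sₓ = 0.9391 · 3.0305/128.8119 = 0.022094
a = ȳ − b·x̄ = 6.6875 − 0.022094·193.75 = 2.406829

2.4068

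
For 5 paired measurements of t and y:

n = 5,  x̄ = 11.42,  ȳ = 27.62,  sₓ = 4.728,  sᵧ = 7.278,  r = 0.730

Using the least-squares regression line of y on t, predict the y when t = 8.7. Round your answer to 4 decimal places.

b = r · sᵧ/sₓ = 0.73 · 7.278/4.728 = 1.123718
a = ȳ − b·x̄ = 27.62 − 1.123718·11.42 = 14.787137
ŷ(8.7) = a + b·8.7 = 14.787137 + 1.123718·8.7 = 24.563486

24.5635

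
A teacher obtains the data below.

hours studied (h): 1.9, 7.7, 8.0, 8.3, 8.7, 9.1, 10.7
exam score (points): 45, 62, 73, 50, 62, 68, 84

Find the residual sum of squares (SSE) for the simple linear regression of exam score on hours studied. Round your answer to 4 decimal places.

n = 7, Σx = 54.4, Σy = 444, Σxy = 3618.9, Σx² = 468.78, Σy² = 29222
Sxx = Σx² − (Σx)²/n = 468.78 − 422.765714 = 46.014286
Sxy = Σxy − (Σx)(Σy)/n = 3618.9 − 3450.514286 = 168.385714
Syy = Σy² − (Σy)²/n = 29222 − 28162.285714 = 1059.714286
b = Sxy/Sxx = 168.385714/46.014286 = 3.659423
SSE = Syy − b·Sxy = 1059.714286 − 3.659423·168.385714 = 443.519808

443.5198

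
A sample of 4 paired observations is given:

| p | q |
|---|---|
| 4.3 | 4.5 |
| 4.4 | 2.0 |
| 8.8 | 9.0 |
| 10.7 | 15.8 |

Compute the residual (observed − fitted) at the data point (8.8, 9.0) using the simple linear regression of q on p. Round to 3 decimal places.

n = 4, Σx = 28.2, Σy = 31.3, Σxy = 276.41, Σx² = 229.78
Sxx = Σx² − (Σx)²/n = 229.78 − 198.81 = 30.97
Sxy = Σxy − (Σx)(Σy)/n = 276.41 − 220.665 = 55.745
b = Sxy/Sxx = 55.745/30.97 = 1.799968
a = ȳ − b·x̄ = 7.825 − 1.799968·7.05 = -4.864772
ŷ(8.8) = -4.864772 + 1.799968·8.8 = 10.974943
residual = y − ŷ = 9.0 − 10.974943 = -1.974943

-1.975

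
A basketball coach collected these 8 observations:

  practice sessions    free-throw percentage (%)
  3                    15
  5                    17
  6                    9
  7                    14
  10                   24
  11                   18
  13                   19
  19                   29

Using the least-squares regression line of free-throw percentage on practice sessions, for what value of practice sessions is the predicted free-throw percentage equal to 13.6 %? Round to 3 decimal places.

4.501

n = 8, Σx = 74, Σy = 145, Σxy = 1518, Σx² = 870
Sxx = Σx² − (Σx)²/n = 870 − 684.5 = 185.5
Sxy = Σxy − (Σx)(Σy)/n = 1518 − 1341.25 = 176.75
b = Sxy/Sxx = 176.75/185.5 = 0.952830
a = ȳ − b·x̄ = 18.125 − 0.952830·9.25 = 9.311321
Set a + b·x = 13.6: x = (13.6 − 9.311321) / 0.952830 = 4.500990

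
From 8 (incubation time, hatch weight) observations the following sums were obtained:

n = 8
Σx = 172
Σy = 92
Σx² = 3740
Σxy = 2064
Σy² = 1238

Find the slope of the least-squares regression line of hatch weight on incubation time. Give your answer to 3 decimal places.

2.048

Sxx = Σx² − (Σx)²/n = 3740 − 3698 = 42
Sxy = Σxy − (Σx)(Σy)/n = 2064 − 1978 = 86
b = Sxy/Sxx = 86/42 = 2.047619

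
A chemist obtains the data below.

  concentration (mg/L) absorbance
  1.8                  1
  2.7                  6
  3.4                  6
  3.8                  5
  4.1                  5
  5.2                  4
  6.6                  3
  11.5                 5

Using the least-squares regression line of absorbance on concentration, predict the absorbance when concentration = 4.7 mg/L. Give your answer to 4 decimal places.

n = 8, Σx = 39.1, Σy = 35, Σxy = 176, Σx² = 256.19
Sxx = Σx² − (Σx)²/n = 256.19 − 191.10125 = 65.08875
Sxy = Σxy − (Σx)(Σy)/n = 176 − 171.0625 = 4.9375
b = Sxy/Sxx = 4.9375/65.08875 = 0.075858
a = ȳ − b·x̄ = 4.375 − 0.075858·4.8875 = 4.004244
ŷ(4.7) = a + b·4.7 = 4.004244 + 0.075858·4.7 = 4.360777

4.3608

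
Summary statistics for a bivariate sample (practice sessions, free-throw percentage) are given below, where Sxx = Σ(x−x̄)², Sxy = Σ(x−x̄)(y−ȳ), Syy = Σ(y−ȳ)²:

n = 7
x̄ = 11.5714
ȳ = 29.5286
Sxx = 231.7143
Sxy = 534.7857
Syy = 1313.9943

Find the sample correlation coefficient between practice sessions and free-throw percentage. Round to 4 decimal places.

0.9692

r = Sxy/√(Sxx·Syy) = 534.7857/√(304471.269428) = 534.7857/551.789153 = 0.969185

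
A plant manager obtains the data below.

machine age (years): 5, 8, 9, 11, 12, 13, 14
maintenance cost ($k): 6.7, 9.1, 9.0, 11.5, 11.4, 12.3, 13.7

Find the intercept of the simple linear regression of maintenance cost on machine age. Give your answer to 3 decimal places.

n = 7, Σx = 72, Σy = 73.7, Σxy = 802.3, Σx² = 800
Sxx = Σx² − (Σx)²/n = 800 − 740.571429 = 59.428571
Sxy = Σxy − (Σx)(Σy)/n = 802.3 − 758.057143 = 44.242857
b = Sxy/Sxx = 44.242857/59.428571 = 0.744471
a = ȳ − b·x̄ = 10.528571 − 0.744471·10.285714 = 2.871154

2.871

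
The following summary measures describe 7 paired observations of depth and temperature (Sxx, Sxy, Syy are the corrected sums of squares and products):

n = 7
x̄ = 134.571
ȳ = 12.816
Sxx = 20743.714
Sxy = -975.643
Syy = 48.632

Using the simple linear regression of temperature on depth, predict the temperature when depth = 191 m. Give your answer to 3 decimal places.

10.162

b = Sxy/Sxx = -975.643/20743.714 = -0.047033
a = ȳ − b·x̄ = 12.816 − (-0.047033)·134.571 = 19.145303
ŷ(191) = a + b·191 = 19.145303 + (-0.047033)·191 = 10.161964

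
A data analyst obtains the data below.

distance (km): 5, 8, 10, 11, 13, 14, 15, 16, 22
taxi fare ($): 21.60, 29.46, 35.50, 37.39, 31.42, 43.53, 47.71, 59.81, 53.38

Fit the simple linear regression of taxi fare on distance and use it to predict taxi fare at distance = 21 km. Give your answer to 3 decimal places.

57.722

n = 9, Σx = 114, Σy = 359.8, Σxy = 4974.82, Σx² = 1640
Sxx = Σx² − (Σx)²/n = 1640 − 1444 = 196
Sxy = Σxy − (Σx)(Σy)/n = 4974.82 − 4557.466667 = 417.353333
b = Sxy/Sxx = 417.353333/196 = 2.129354
a = ȳ − b·x̄ = 39.977778 − 2.129354·12.666667 = 13.005964
ŷ(21) = a + b·21 = 13.005964 + 2.129354·21 = 57.722392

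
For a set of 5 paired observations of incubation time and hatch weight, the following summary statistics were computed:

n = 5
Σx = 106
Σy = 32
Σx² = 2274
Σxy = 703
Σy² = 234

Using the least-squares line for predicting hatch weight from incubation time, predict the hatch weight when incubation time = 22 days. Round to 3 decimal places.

7.134

Sxx = Σx² − (Σx)²/n = 2274 − 2247.2 = 26.8
Sxy = Σxy − (Σx)(Σy)/n = 703 − 678.4 = 24.6
b = Sxy/Sxx = 24.6/26.8 = 0.917910
a = ȳ − b·x̄ = 6.4 − 0.917910·21.2 = -13.059701
ŷ(22) = a + b·22 = -13.059701 + 0.917910·22 = 7.134328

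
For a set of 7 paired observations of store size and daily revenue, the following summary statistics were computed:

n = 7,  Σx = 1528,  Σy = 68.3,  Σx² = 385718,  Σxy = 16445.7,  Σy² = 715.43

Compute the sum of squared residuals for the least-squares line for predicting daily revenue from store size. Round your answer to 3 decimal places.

Sxx = Σx² − (Σx)²/n = 385718 − 333540.571429 = 52177.428571
Sxy = Σxy − (Σx)(Σy)/n = 16445.7 − 14908.914286 = 1536.785714
Syy = Σy² − (Σy)²/n = 715.43 − 666.412857 = 49.017143
b = Sxy/Sxx = 1536.785714/52177.428571 = 0.029453
SSE = Syy − b·Sxy = 49.017143 − 0.029453·1536.785714 = 3.754078

3.754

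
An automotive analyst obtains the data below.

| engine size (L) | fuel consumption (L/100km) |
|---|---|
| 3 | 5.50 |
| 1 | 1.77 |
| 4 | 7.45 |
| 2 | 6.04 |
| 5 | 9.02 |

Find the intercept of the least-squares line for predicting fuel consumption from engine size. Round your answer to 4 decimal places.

n = 5, Σx = 15, Σy = 29.78, Σxy = 105.25, Σx² = 55
Sxx = Σx² − (Σx)²/n = 55 − 45 = 10
Sxy = Σxy − (Σx)(Σy)/n = 105.25 − 89.34 = 15.91
b = Sxy/Sxx = 15.91/10 = 1.591
a = ȳ − b·x̄ = 5.956 − 1.591·3 = 1.183

1.1830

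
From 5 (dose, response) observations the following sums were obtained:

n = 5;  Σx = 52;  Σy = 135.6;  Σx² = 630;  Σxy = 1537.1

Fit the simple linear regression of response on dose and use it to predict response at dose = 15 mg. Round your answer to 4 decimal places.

Sxx = Σx² − (Σx)²/n = 630 − 540.8 = 89.2
Sxy = Σxy − (Σx)(Σy)/n = 1537.1 − 1410.24 = 126.86
b = Sxy/Sxx = 126.86/89.2 = 1.422197
a = ȳ − b·x̄ = 27.12 − 1.422197·10.4 = 12.329148
ŷ(15) = a + b·15 = 12.329148 + 1.422197·15 = 33.662108

33.6621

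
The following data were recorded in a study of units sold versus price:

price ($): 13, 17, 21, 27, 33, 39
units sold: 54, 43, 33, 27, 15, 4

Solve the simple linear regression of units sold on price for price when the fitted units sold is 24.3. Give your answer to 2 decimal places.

n = 6, Σx = 150, Σy = 176, Σxy = 3506, Σx² = 4238
Sxx = Σx² − (Σx)²/n = 4238 − 3750 = 488
Sxy = Σxy − (Σx)(Σy)/n = 3506 − 4400 = -894
b = Sxy/Sxx = -894/488 = -1.831967
a = ȳ − b·x̄ = 29.333333 − (-1.831967)·25 = 75.132514
Set a + b·x = 24.3: x = (24.3 − 75.132514) / (-1.831967) = 27.747502

27.75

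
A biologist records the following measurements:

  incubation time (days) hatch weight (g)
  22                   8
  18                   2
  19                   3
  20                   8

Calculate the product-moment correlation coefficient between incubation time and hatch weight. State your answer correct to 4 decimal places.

0.8687

n = 4, Σx = 79, Σy = 21, Σxy = 429, Σx² = 1569, Σy² = 141
Sxx = Σx² − (Σx)²/n = 1569 − 1560.25 = 8.75
Sxy = Σxy − (Σx)(Σy)/n = 429 − 414.75 = 14.25
Syy = Σy² − (Σy)²/n = 141 − 110.25 = 30.75
r = Sxy/√(Sxx·Syy) = 14.25/√(269.0625) = 14.25/16.403125 = 0.868737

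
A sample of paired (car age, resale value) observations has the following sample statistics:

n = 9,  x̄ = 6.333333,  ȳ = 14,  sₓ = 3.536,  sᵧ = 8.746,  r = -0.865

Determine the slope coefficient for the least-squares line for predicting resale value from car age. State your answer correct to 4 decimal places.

-2.1395

b = r · sᵧ/sₓ = -0.865 · 8.746/3.536 = -2.139505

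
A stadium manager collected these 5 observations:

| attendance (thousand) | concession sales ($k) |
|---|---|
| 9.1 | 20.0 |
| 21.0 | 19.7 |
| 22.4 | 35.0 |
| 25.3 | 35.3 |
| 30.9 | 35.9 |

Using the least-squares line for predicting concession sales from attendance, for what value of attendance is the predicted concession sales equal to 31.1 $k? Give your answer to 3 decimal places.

n = 5, Σx = 108.7, Σy = 145.9, Σxy = 3382.1, Σx² = 2620.47
Sxx = Σx² − (Σx)²/n = 2620.47 − 2363.138 = 257.332
Sxy = Σxy − (Σx)(Σy)/n = 3382.1 − 3171.866 = 210.234
b = Sxy/Sxx = 210.234/257.332 = 0.816976
a = ȳ − b·x̄ = 29.18 − 0.816976·21.74 = 11.418948
Set a + b·x = 31.1: x = (31.1 − 11.418948) / 0.816976 = 24.090131

24.090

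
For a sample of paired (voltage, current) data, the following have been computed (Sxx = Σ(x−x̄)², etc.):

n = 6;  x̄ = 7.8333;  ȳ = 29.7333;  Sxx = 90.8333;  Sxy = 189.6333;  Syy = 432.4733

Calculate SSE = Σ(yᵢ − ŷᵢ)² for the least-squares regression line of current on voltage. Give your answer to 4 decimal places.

b = Sxy/Sxx = 189.6333/90.8333 = 2.087707
SSE = Syy − b·Sxy = 432.4733 − 2.087707·189.6333 = 36.574566

36.5746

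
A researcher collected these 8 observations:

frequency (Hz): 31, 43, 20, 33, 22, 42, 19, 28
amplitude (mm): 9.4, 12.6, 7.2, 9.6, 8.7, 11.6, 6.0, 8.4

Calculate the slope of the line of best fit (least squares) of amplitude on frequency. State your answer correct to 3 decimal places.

0.221

n = 8, Σx = 238, Σy = 73.5, Σxy = 2321.8, Σx² = 7692
Sxx = Σx² − (Σx)²/n = 7692 − 7080.5 = 611.5
Sxy = Σxy − (Σx)(Σy)/n = 2321.8 − 2186.625 = 135.175
b = Sxy/Sxx = 135.175/611.5 = 0.221055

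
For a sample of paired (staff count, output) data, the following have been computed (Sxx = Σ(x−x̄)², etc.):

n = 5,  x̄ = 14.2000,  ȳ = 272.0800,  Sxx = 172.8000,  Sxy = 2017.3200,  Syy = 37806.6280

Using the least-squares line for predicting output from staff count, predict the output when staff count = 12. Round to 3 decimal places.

b = Sxy/Sxx = 2017.32/172.8 = 11.674306
a = ȳ − b·x̄ = 272.08 − 11.674306·14.2 = 106.304861
ŷ(12) = a + b·12 = 106.304861 + 11.674306·12 = 246.396528

246.397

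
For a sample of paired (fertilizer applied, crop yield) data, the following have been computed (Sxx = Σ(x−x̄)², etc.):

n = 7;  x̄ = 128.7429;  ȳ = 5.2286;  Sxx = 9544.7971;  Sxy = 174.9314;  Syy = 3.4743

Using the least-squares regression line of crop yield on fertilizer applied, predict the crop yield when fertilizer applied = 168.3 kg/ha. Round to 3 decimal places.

b = Sxy/Sxx = 174.9314/9544.7971 = 0.018327
a = ȳ − b·x̄ = 5.2286 − 0.018327·128.7429 = 2.869076
ŷ(168.3) = a + b·168.3 = 2.869076 + 0.018327·168.3 = 5.953579

5.954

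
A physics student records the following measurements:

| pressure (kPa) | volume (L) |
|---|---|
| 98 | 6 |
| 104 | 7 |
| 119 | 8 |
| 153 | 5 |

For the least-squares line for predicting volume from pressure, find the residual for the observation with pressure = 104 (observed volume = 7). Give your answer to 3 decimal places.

n = 4, Σx = 474, Σy = 26, Σxy = 3033, Σx² = 57990
Sxx = Σx² − (Σx)²/n = 57990 − 56169 = 1821
Sxy = Σxy − (Σx)(Σy)/n = 3033 − 3081 = -48
b = Sxy/Sxx = -48/1821 = -0.026359
a = ȳ − b·x̄ = 6.5 − (-0.026359)·118.5 = 9.623558
ŷ(104) = 9.623558 + (-0.026359)·104 = 6.882208
residual = y − ŷ = 7 − 6.882208 = 0.117792

0.118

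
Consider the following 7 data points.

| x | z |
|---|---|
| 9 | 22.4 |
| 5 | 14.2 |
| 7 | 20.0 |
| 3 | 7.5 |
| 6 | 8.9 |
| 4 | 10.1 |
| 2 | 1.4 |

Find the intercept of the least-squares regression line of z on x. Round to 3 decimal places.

-2.259

n = 7, Σx = 36, Σy = 84.5, Σxy = 531.7, Σx² = 220
Sxx = Σx² − (Σx)²/n = 220 − 185.142857 = 34.857143
Sxy = Σxy − (Σx)(Σy)/n = 531.7 − 434.571429 = 97.128571
b = Sxy/Sxx = 97.128571/34.857143 = 2.786475
a = ȳ − b·x̄ = 12.071429 − 2.786475·5.142857 = -2.259016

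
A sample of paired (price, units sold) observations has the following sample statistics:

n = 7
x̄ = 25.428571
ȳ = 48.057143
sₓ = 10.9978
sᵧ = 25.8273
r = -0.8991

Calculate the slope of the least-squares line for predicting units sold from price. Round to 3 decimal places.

b = r · sᵧ/sₓ = -0.8991 · 25.8273/10.9978 = -2.111452

-2.111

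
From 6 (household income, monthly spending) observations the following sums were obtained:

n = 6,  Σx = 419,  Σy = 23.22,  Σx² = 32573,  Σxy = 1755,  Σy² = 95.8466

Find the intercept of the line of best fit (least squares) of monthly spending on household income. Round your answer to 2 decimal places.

Sxx = Σx² − (Σx)²/n = 32573 − 29260.166667 = 3312.833333
Sxy = Σxy − (Σx)(Σy)/n = 1755 − 1621.53 = 133.47
b = Sxy/Sxx = 133.47/3312.833333 = 0.040289
a = ȳ − b·x̄ = 3.87 − 0.040289·69.833333 = 1.056500

1.06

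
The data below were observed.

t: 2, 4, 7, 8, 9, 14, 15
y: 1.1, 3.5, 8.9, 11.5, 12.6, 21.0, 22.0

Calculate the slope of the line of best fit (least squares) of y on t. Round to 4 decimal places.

1.6596

n = 7, Σx = 59, Σy = 80.6, Σxy = 907.9, Σx² = 635
Sxx = Σx² − (Σx)²/n = 635 − 497.285714 = 137.714286
Sxy = Σxy − (Σx)(Σy)/n = 907.9 − 679.342857 = 228.557143
b = Sxy/Sxx = 228.557143/137.714286 = 1.659647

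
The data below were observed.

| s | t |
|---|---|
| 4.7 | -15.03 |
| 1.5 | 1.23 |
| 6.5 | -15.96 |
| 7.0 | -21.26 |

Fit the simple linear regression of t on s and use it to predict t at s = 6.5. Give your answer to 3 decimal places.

n = 4, Σx = 19.7, Σy = -51.02, Σxy = -321.356, Σx² = 115.59
Sxx = Σx² − (Σx)²/n = 115.59 − 97.0225 = 18.5675
Sxy = Σxy − (Σx)(Σy)/n = -321.356 − (-251.2735) = -70.0825
b = Sxy/Sxx = -70.0825/18.5675 = -3.774472
a = ȳ − b·x̄ = -12.755 − (-3.774472)·4.925 = 5.834272
ŷ(6.5) = a + b·6.5 = 5.834272 + (-3.774472)·6.5 = -18.699793

-18.700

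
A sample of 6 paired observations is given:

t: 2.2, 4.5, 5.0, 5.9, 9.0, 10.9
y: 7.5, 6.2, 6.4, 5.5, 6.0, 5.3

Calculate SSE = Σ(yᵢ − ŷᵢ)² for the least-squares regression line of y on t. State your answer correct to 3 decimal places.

n = 6, Σx = 37.5, Σy = 36.9, Σxy = 220.62, Σx² = 284.71, Σy² = 229.99
Sxx = Σx² − (Σx)²/n = 284.71 − 234.375 = 50.335
Sxy = Σxy − (Σx)(Σy)/n = 220.62 − 230.625 = -10.005
Syy = Σy² − (Σy)²/n = 229.99 − 226.935 = 3.055
b = Sxy/Sxx = -10.005/50.335 = -0.198768
SSE = Syy − b·Sxy = 3.055 − (-0.198768)·(-10.005) = 1.066324

1.066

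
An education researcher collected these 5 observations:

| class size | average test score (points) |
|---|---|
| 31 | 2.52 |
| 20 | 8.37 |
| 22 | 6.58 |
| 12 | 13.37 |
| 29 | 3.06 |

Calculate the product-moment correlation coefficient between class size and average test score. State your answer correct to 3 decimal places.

n = 5, Σx = 114, Σy = 33.9, Σxy = 639.46, Σx² = 2830, Σy² = 307.8242
Sxx = Σx² − (Σx)²/n = 2830 − 2599.2 = 230.8
Sxy = Σxy − (Σx)(Σy)/n = 639.46 − 772.92 = -133.46
Syy = Σy² − (Σy)²/n = 307.8242 − 229.842 = 77.9822
r = Sxy/√(Sxx·Syy) = -133.46/√(17998.29176) = -133.46/134.157712 = -0.994799

-0.995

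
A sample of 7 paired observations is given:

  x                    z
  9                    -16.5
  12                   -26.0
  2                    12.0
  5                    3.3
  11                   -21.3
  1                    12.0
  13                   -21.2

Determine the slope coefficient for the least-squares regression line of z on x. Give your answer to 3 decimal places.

n = 7, Σx = 53, Σy = -57.7, Σxy = -917.9, Σx² = 545
Sxx = Σx² − (Σx)²/n = 545 − 401.285714 = 143.714286
Sxy = Σxy − (Σx)(Σy)/n = -917.9 − (-436.871429) = -481.028571
b = Sxy/Sxx = -481.028571/143.714286 = -3.347117

-3.347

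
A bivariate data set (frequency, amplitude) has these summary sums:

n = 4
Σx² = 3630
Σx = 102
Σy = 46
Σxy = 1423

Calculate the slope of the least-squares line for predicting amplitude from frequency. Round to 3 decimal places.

Sxx = Σx² − (Σx)²/n = 3630 − 2601 = 1029
Sxy = Σxy − (Σx)(Σy)/n = 1423 − 1173 = 250
b = Sxy/Sxx = 250/1029 = 0.242954

0.243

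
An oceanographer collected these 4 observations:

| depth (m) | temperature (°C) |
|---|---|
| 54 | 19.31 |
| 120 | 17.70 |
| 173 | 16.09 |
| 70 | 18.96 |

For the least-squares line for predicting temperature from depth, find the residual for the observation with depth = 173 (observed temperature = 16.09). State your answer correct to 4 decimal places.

-0.0641

n = 4, Σx = 417, Σy = 72.06, Σxy = 7277.51, Σx² = 52145
Sxx = Σx² − (Σx)²/n = 52145 − 43472.25 = 8672.75
Sxy = Σxy − (Σx)(Σy)/n = 7277.51 − 7512.255 = -234.745
b = Sxy/Sxx = -234.745/8672.75 = -0.027067
a = ȳ − b·x̄ = 18.015 − (-0.027067)·104.25 = 20.836731
ŷ(173) = 20.836731 + (-0.027067)·173 = 16.154146
residual = y − ŷ = 16.09 − 16.154146 = -0.064146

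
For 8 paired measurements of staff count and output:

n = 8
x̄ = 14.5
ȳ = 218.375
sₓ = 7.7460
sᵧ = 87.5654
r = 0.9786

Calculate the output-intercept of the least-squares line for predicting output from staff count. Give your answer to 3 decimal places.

b = r · sᵧ/sₓ = 0.9786 · 87.5654/7.746 = 11.062678
a = ȳ − b·x̄ = 218.375 − 11.062678·14.5 = 57.966175

57.966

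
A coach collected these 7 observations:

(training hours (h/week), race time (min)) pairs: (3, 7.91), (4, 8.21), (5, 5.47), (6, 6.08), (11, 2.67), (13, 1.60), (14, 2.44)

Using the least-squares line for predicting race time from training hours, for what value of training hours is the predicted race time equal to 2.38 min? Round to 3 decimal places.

n = 7, Σx = 56, Σy = 34.38, Σxy = 204.73, Σx² = 572
Sxx = Σx² − (Σx)²/n = 572 − 448 = 124
Sxy = Σxy − (Σx)(Σy)/n = 204.73 − 275.04 = -70.31
b = Sxy/Sxx = -70.31/124 = -0.567016
a = ȳ − b·x̄ = 4.911429 − (-0.567016)·8 = 9.447558
Set a + b·x = 2.38: x = (2.38 − 9.447558) / (-0.567016) = 12.464474

12.464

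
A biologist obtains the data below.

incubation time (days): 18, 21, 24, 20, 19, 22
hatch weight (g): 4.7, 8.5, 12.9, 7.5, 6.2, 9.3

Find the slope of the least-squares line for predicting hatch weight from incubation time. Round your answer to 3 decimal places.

n = 6, Σx = 124, Σy = 49.1, Σxy = 1045.1, Σx² = 2586
Sxx = Σx² − (Σx)²/n = 2586 − 2562.666667 = 23.333333
Sxy = Σxy − (Σx)(Σy)/n = 1045.1 − 1014.733333 = 30.366667
b = Sxy/Sxx = 30.366667/23.333333 = 1.301429

1.301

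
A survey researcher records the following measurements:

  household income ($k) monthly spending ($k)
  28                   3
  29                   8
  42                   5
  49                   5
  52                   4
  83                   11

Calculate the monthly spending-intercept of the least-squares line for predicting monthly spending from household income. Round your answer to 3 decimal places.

n = 6, Σx = 283, Σy = 36, Σxy = 1892, Σx² = 15383
Sxx = Σx² − (Σx)²/n = 15383 − 13348.166667 = 2034.833333
Sxy = Σxy − (Σx)(Σy)/n = 1892 − 1698 = 194
b = Sxy/Sxx = 194/2034.833333 = 0.095340
a = ȳ − b·x̄ = 6 − 0.095340·47.166667 = 1.503153

1.503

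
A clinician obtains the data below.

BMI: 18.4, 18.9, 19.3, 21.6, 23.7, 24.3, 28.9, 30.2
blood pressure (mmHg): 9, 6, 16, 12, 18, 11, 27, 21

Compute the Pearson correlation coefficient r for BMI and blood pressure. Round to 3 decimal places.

n = 8, Σx = 185.3, Σy = 120, Σxy = 2955.4, Σx² = 4434.25, Σy² = 2132
Sxx = Σx² − (Σx)²/n = 4434.25 − 4292.01125 = 142.23875
Sxy = Σxy − (Σx)(Σy)/n = 2955.4 − 2779.5 = 175.9
Syy = Σy² − (Σy)²/n = 2132 − 1800 = 332
r = Sxy/√(Sxx·Syy) = 175.9/√(47223.265) = 175.9/217.309146 = 0.809446

0.809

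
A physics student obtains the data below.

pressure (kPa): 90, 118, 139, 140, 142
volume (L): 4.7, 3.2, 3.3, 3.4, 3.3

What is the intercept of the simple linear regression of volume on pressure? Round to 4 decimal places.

6.6234

n = 5, Σx = 629, Σy = 17.9, Σxy = 2203.9, Σx² = 81109
Sxx = Σx² − (Σx)²/n = 81109 − 79128.2 = 1980.8
Sxy = Σxy − (Σx)(Σy)/n = 2203.9 − 2251.82 = -47.92
b = Sxy/Sxx = -47.92/1980.8 = -0.024192
a = ȳ − b·x̄ = 3.58 − (-0.024192)·125.8 = 6.623384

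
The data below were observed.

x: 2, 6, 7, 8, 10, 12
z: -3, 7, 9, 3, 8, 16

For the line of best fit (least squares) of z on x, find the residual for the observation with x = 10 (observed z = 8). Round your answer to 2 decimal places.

-2.66

n = 6, Σx = 45, Σy = 40, Σxy = 395, Σx² = 397
Sxx = Σx² − (Σx)²/n = 397 − 337.5 = 59.5
Sxy = Σxy − (Σx)(Σy)/n = 395 − 300 = 95
b = Sxy/Sxx = 95/59.5 = 1.596639
a = ȳ − b·x̄ = 6.666667 − 1.596639·7.5 = -5.308123
ŷ(10) = -5.308123 + 1.596639·10 = 10.658263
residual = y − ŷ = 8 − 10.658263 = -2.658263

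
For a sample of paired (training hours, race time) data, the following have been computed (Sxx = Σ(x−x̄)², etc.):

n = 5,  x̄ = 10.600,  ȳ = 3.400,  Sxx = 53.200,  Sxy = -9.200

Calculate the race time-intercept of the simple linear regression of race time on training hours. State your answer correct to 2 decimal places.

5.23

b = Sxy/Sxx = -9.2/53.2 = -0.172932
a = ȳ − b·x̄ = 3.4 − (-0.172932)·10.6 = 5.233083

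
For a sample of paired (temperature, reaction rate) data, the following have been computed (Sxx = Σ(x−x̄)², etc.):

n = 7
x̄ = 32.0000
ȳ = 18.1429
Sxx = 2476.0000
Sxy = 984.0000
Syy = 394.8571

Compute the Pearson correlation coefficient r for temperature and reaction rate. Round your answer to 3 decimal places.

r = Sxy/√(Sxx·Syy) = 984/√(977666.1796) = 984/988.770034 = 0.995176

0.995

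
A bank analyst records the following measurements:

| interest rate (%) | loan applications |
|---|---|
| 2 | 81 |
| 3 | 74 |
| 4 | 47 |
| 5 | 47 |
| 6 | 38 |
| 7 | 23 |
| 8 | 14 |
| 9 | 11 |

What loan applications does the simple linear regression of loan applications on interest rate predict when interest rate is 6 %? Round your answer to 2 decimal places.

n = 8, Σx = 44, Σy = 335, Σxy = 1407, Σx² = 284
Sxx = Σx² − (Σx)²/n = 284 − 242 = 42
Sxy = Σxy − (Σx)(Σy)/n = 1407 − 1842.5 = -435.5
b = Sxy/Sxx = -435.5/42 = -10.369048
a = ȳ − b·x̄ = 41.875 − (-10.369048)·5.5 = 98.904762
ŷ(6) = a + b·6 = 98.904762 + (-10.369048)·6 = 36.690476

36.69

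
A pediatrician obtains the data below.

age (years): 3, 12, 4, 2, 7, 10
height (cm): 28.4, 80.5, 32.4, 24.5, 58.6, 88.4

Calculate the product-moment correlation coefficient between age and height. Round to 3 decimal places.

0.967

n = 6, Σx = 38, Σy = 312.8, Σxy = 2524, Σx² = 322, Σy² = 20185.34
Sxx = Σx² − (Σx)²/n = 322 − 240.666667 = 81.333333
Sxy = Σxy − (Σx)(Σy)/n = 2524 − 1981.066667 = 542.933333
Syy = Σy² − (Σy)²/n = 20185.34 − 16307.306667 = 3878.033333
r = Sxy/√(Sxx·Syy) = 542.933333/√(315413.377778) = 542.933333/561.616753 = 0.966733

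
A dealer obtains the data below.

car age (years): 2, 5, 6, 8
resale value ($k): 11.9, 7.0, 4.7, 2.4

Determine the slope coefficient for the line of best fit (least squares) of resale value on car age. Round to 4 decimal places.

-1.6160

n = 4, Σx = 21, Σy = 26, Σxy = 106.2, Σx² = 129
Sxx = Σx² − (Σx)²/n = 129 − 110.25 = 18.75
Sxy = Σxy − (Σx)(Σy)/n = 106.2 − 136.5 = -30.3
b = Sxy/Sxx = -30.3/18.75 = -1.616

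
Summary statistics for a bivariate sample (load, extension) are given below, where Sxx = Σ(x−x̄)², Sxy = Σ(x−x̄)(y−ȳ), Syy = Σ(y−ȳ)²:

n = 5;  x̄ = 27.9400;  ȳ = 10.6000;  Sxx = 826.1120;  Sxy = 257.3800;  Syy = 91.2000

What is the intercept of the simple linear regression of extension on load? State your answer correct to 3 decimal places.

1.895

b = Sxy/Sxx = 257.38/826.112 = 0.311556
a = ȳ − b·x̄ = 10.6 − 0.311556·27.94 = 1.895130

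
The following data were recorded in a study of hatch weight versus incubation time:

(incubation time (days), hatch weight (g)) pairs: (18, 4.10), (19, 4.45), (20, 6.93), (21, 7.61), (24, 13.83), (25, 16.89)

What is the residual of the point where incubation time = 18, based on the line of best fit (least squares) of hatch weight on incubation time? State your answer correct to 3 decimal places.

0.999

n = 6, Σx = 127, Σy = 53.81, Σxy = 1210.93, Σx² = 2727
Sxx = Σx² − (Σx)²/n = 2727 − 2688.166667 = 38.833333
Sxy = Σxy − (Σx)(Σy)/n = 1210.93 − 1138.978333 = 71.951667
b = Sxy/Sxx = 71.951667/38.833333 = 1.852833
a = ȳ − b·x̄ = 8.968333 − 1.852833·21.166667 = -30.249957
ŷ(18) = -30.249957 + 1.852833·18 = 3.101030
residual = y − ŷ = 4.10 − 3.101030 = 0.998970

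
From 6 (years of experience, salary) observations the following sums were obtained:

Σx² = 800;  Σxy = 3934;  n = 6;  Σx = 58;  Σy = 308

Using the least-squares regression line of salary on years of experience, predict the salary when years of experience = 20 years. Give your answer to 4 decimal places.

92.6379

Sxx = Σx² − (Σx)²/n = 800 − 560.666667 = 239.333333
Sxy = Σxy − (Σx)(Σy)/n = 3934 − 2977.333333 = 956.666667
b = Sxy/Sxx = 956.666667/239.333333 = 3.997214
a = ȳ − b·x̄ = 51.333333 − 3.997214·9.666667 = 12.693593
ŷ(20) = a + b·20 = 12.693593 + 3.997214·20 = 92.637883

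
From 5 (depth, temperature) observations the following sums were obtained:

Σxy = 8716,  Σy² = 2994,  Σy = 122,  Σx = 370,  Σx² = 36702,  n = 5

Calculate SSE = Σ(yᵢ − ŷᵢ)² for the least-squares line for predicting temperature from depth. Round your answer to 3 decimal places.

Sxx = Σx² − (Σx)²/n = 36702 − 27380 = 9322
Sxy = Σxy − (Σx)(Σy)/n = 8716 − 9028 = -312
Syy = Σy² − (Σy)²/n = 2994 − 2976.8 = 17.2
b = Sxy/Sxx = -312/9322 = -0.033469
SSE = Syy − b·Sxy = 17.2 − (-0.033469)·(-312) = 6.757606

6.758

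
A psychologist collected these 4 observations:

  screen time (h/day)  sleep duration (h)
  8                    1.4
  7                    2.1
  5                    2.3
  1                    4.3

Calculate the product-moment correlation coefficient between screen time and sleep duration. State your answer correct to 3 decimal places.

-0.980

n = 4, Σx = 21, Σy = 10.1, Σxy = 41.7, Σx² = 139, Σy² = 30.15
Sxx = Σx² − (Σx)²/n = 139 − 110.25 = 28.75
Sxy = Σxy − (Σx)(Σy)/n = 41.7 − 53.025 = -11.325
Syy = Σy² − (Σy)²/n = 30.15 − 25.5025 = 4.6475
r = Sxy/√(Sxx·Syy) = -11.325/√(133.615625) = -11.325/11.559223 = -0.979737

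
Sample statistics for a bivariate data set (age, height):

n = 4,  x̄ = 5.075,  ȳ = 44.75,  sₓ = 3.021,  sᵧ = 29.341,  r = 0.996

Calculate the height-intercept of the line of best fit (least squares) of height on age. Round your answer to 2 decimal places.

b = r · sᵧ/sₓ = 0.996 · 29.341/3.021 = 9.673498
a = ȳ − b·x̄ = 44.75 − 9.673498·5.075 = -4.343000

-4.34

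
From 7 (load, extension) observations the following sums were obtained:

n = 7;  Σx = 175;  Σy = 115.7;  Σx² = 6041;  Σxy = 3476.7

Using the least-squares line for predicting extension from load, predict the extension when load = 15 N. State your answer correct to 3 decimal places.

13.022

Sxx = Σx² − (Σx)²/n = 6041 − 4375 = 1666
Sxy = Σxy − (Σx)(Σy)/n = 3476.7 − 2892.5 = 584.2
b = Sxy/Sxx = 584.2/1666 = 0.350660
a = ȳ − b·x̄ = 16.528571 − 0.350660·25 = 7.762065
ŷ(15) = a + b·15 = 7.762065 + 0.350660·15 = 13.021969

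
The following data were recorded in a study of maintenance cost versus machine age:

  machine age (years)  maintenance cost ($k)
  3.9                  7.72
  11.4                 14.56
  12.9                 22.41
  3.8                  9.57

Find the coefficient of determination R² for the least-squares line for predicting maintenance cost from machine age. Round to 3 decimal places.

0.845

n = 4, Σx = 32, Σy = 54.26, Σxy = 521.547, Σx² = 326.02, Σy² = 865.385
Sxx = Σx² − (Σx)²/n = 326.02 − 256 = 70.02
Sxy = Σxy − (Σx)(Σy)/n = 521.547 − 434.08 = 87.467
Syy = Σy² − (Σy)²/n = 865.385 − 736.0369 = 129.3481
R² = Sxy²/(Sxx·Syy) = (87.467)²/(70.02·129.3481) = 0.844707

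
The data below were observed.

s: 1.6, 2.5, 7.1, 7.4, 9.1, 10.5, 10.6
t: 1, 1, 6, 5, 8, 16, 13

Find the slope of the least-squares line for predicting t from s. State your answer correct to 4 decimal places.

n = 7, Σx = 48.8, Σy = 50, Σxy = 462.3, Σx² = 419.4
Sxx = Σx² − (Σx)²/n = 419.4 − 340.205714 = 79.194286
Sxy = Σxy − (Σx)(Σy)/n = 462.3 − 348.571429 = 113.728571
b = Sxy/Sxx = 113.728571/79.194286 = 1.436070

1.4361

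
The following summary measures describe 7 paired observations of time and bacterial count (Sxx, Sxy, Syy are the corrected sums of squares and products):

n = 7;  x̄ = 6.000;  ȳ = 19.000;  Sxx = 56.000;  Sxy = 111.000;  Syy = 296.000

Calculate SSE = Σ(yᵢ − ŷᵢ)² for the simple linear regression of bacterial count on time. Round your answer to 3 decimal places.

75.982

b = Sxy/Sxx = 111/56 = 1.982143
SSE = Syy − b·Sxy = 296 − 1.982143·111 = 75.982143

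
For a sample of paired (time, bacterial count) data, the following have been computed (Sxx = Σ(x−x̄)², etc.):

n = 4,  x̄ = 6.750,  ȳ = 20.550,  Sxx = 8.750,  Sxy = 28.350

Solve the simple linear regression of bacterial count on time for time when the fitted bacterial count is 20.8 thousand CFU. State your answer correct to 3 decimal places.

6.827

b = Sxy/Sxx = 28.35/8.75 = 3.24
a = ȳ − b·x̄ = 20.55 − 3.24·6.75 = -1.32
Set a + b·x = 20.8: x = (20.8 − (-1.32)) / 3.24 = 6.827160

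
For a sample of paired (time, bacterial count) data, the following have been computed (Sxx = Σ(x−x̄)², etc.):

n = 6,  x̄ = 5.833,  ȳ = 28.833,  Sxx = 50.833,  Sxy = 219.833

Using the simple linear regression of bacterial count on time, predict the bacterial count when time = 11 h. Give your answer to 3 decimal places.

b = Sxy/Sxx = 219.833/50.833 = 4.324612
a = ȳ − b·x̄ = 28.833 − 4.324612·5.833 = 3.607538
ŷ(11) = a + b·11 = 3.607538 + 4.324612·11 = 51.178270

51.178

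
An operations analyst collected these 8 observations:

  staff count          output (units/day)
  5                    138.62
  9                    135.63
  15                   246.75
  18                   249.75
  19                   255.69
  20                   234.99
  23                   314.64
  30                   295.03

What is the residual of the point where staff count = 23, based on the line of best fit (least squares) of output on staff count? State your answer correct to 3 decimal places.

38.282

n = 8, Σx = 139, Σy = 1871.1, Σxy = 35756.05, Σx² = 2845
Sxx = Σx² − (Σx)²/n = 2845 − 2415.125 = 429.875
Sxy = Σxy − (Σx)(Σy)/n = 35756.05 − 32510.3625 = 3245.6875
b = Sxy/Sxx = 3245.6875/429.875 = 7.550305
a = ȳ − b·x̄ = 233.8875 − 7.550305·17.375 = 102.700945
ŷ(23) = 102.700945 + 7.550305·23 = 276.357967
residual = y − ŷ = 314.64 − 276.357967 = 38.282033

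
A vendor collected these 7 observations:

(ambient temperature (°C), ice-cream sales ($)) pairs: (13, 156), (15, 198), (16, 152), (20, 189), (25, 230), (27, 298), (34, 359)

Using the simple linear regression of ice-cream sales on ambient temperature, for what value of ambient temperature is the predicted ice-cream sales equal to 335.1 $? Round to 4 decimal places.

32.8167

n = 7, Σx = 150, Σy = 1582, Σxy = 37212, Σx² = 3560
Sxx = Σx² − (Σx)²/n = 3560 − 3214.285714 = 345.714286
Sxy = Σxy − (Σx)(Σy)/n = 37212 − 33900 = 3312
b = Sxy/Sxx = 3312/345.714286 = 9.580165
a = ȳ − b·x̄ = 226 − 9.580165·21.428571 = 20.710744
Set a + b·x = 335.1: x = (335.1 − 20.710744) / 9.580165 = 32.816684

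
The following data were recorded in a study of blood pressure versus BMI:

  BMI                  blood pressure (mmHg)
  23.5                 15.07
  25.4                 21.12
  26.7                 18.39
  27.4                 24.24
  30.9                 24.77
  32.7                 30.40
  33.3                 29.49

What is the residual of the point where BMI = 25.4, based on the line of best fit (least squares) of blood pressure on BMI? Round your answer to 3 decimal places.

n = 7, Σx = 199.9, Σy = 163.48, Σxy = 4787.272, Σx² = 5794.05
Sxx = Σx² − (Σx)²/n = 5794.05 − 5708.572857 = 85.477143
Sxy = Σxy − (Σx)(Σy)/n = 4787.272 − 4668.521714 = 118.750286
b = Sxy/Sxx = 118.750286/85.477143 = 1.389264
a = ȳ − b·x̄ = 23.354286 − 1.389264·28.557143 = -16.319114
ŷ(25.4) = -16.319114 + 1.389264·25.4 = 18.968182
residual = y − ŷ = 21.12 − 18.968182 = 2.151818

2.152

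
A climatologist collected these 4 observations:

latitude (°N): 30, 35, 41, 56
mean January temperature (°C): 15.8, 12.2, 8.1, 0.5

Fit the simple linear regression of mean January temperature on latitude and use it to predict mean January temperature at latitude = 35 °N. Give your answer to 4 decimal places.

n = 4, Σx = 162, Σy = 36.6, Σxy = 1261.1, Σx² = 6942
Sxx = Σx² − (Σx)²/n = 6942 − 6561 = 381
Sxy = Σxy − (Σx)(Σy)/n = 1261.1 − 1482.3 = -221.2
b = Sxy/Sxx = -221.2/381 = -0.580577
a = ȳ − b·x̄ = 9.15 − (-0.580577)·40.5 = 32.663386
ŷ(35) = a + b·35 = 32.663386 + (-0.580577)·35 = 12.343176

12.3432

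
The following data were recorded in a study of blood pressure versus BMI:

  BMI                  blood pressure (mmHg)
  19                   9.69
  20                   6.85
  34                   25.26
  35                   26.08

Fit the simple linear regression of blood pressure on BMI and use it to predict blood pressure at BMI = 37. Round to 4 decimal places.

n = 4, Σx = 108, Σy = 67.88, Σxy = 2092.75, Σx² = 3142
Sxx = Σx² − (Σx)²/n = 3142 − 2916 = 226
Sxy = Σxy − (Σx)(Σy)/n = 2092.75 − 1832.76 = 259.99
b = Sxy/Sxx = 259.99/226 = 1.150398
a = ȳ − b·x̄ = 16.97 − 1.150398·27 = -14.090752
ŷ(37) = a + b·37 = -14.090752 + 1.150398·37 = 28.473982

28.4740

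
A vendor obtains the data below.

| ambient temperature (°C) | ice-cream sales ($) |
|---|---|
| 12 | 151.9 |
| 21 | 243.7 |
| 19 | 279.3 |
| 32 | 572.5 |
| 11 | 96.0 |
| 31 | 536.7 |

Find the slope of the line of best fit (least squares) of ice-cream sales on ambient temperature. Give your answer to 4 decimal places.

n = 6, Σx = 126, Σy = 1880.1, Σxy = 48260.9, Σx² = 3052
Sxx = Σx² − (Σx)²/n = 3052 − 2646 = 406
Sxy = Σxy − (Σx)(Σy)/n = 48260.9 − 39482.1 = 8778.8
b = Sxy/Sxx = 8778.8/406 = 21.622660

21.6227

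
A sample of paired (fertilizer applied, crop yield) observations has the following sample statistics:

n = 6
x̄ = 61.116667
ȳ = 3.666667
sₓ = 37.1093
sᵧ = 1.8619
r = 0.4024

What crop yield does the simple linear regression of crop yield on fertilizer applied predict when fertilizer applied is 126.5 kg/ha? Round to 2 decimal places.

b = r · sᵧ/sₓ = 0.4024 · 1.8619/37.1093 = 0.020190
a = ȳ − b·x̄ = 3.666667 − 0.020190·61.116667 = 2.432735
ŷ(126.5) = a + b·126.5 = 2.432735 + 0.020190·126.5 = 4.986742

4.99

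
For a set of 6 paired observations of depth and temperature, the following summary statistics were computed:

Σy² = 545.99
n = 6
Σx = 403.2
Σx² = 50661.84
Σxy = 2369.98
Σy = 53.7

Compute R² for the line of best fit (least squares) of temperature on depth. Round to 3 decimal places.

Sxx = Σx² − (Σx)²/n = 50661.84 − 27095.04 = 23566.8
Sxy = Σxy − (Σx)(Σy)/n = 2369.98 − 3608.64 = -1238.66
Syy = Σy² − (Σy)²/n = 545.99 − 480.615 = 65.375
R² = Sxy²/(Sxx·Syy) = (-1238.66)²/(23566.8·65.375) = 0.995845

0.996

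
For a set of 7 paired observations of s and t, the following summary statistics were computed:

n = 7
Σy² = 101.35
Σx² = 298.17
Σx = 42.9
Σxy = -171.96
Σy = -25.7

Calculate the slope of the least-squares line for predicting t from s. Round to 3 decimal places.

Sxx = Σx² − (Σx)²/n = 298.17 − 262.915714 = 35.254286
Sxy = Σxy − (Σx)(Σy)/n = -171.96 − (-157.504286) = -14.455714
b = Sxy/Sxx = -14.455714/35.254286 = -0.410041

-0.410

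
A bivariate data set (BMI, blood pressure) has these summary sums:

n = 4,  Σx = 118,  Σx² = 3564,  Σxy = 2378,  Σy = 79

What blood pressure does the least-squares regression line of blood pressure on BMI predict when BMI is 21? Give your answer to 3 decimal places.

Sxx = Σx² − (Σx)²/n = 3564 − 3481 = 83
Sxy = Σxy − (Σx)(Σy)/n = 2378 − 2330.5 = 47.5
b = Sxy/Sxx = 47.5/83 = 0.572289
a = ȳ − b·x̄ = 19.75 − 0.572289·29.5 = 2.867470
ŷ(21) = a + b·21 = 2.867470 + 0.572289·21 = 14.885542

14.886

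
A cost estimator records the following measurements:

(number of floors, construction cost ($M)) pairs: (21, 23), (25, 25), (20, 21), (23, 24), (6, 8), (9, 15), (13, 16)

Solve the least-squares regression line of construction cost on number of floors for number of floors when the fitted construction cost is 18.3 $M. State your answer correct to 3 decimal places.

n = 7, Σx = 117, Σy = 132, Σxy = 2471, Σx² = 2281
Sxx = Σx² − (Σx)²/n = 2281 − 1955.571429 = 325.428571
Sxy = Σxy − (Σx)(Σy)/n = 2471 − 2206.285714 = 264.714286
b = Sxy/Sxx = 264.714286/325.428571 = 0.813433
a = ȳ − b·x̄ = 18.857143 − 0.813433·16.714286 = 5.261194
Set a + b·x = 18.3: x = (18.3 − 5.261194) / 0.813433 = 16.029358

16.029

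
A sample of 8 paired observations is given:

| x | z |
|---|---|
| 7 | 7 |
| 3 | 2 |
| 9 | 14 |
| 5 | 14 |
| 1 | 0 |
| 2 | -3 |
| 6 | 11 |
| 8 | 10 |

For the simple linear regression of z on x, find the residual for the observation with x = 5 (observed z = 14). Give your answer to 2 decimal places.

7.36

n = 8, Σx = 41, Σy = 55, Σxy = 391, Σx² = 269
Sxx = Σx² − (Σx)²/n = 269 − 210.125 = 58.875
Sxy = Σxy − (Σx)(Σy)/n = 391 − 281.875 = 109.125
b = Sxy/Sxx = 109.125/58.875 = 1.853503
a = ȳ − b·x̄ = 6.875 − 1.853503·5.125 = -2.624204
ŷ(5) = -2.624204 + 1.853503·5 = 6.643312
residual = y − ŷ = 14 − 6.643312 = 7.356688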